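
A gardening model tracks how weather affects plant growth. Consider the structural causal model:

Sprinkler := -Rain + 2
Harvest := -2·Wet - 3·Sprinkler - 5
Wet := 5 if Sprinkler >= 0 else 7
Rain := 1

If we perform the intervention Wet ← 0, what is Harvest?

The intervention breaks the incoming arrows to Wet: Wet := 5 if Sprinkler >= 0 else 7 no longer applies, and Wet = 0.
Sprinkler = -Rain + 2  [with Rain=1]  = 1
Harvest = -2·Wet - 3·Sprinkler - 5  [with Wet=0, Sprinkler=1]  = -8

-8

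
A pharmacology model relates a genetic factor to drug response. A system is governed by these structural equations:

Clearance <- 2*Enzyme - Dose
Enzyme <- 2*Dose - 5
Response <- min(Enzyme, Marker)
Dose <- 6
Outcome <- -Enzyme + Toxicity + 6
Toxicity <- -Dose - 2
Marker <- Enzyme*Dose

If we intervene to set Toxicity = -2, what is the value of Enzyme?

Under do(Toxicity=-2), the mechanism Toxicity <- -Dose - 2 is discarded; Toxicity is fixed at -2.
No directed path runs from Toxicity to Enzyme, so Enzyme keeps its natural value.
Enzyme = 2*Dose - 5  [with Dose=6]  = 7

7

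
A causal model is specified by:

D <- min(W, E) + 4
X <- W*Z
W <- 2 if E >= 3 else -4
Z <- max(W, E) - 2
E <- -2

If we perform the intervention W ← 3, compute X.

do(W=3) replaces the equation W <- 2 if E >= 3 else -4 with the constant W = 3.
Z = max(W, E) - 2  [with W=3, E=-2]  = 1
X = W*Z  [with W=3, Z=1]  = 3

3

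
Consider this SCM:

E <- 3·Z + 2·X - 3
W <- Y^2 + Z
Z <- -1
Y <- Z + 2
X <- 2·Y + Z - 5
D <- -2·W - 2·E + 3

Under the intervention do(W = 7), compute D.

The intervention breaks the incoming arrows to W: W <- Y^2 + Z no longer applies, and W = 7.
Y = Z + 2  [with Z=-1]  = 1
X = 2·Y + Z - 5  [with Y=1, Z=-1]  = -4
E = 3·Z + 2·X - 3  [with Z=-1, X=-4]  = -14
D = -2·W - 2·E + 3  [with W=7, E=-14]  = 17

17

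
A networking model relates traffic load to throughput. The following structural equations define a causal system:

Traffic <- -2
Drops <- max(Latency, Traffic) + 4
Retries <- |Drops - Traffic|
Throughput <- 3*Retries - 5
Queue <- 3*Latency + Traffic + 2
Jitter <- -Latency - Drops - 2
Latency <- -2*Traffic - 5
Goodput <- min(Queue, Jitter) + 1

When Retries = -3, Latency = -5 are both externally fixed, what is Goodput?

-14

Under do(Retries = -3, Latency = -5), each intervened variable's structural equation is replaced by its fixed value.
Queue = 3*Latency + Traffic + 2  [with Latency=-5, Traffic=-2]  = -15
Drops = max(Latency, Traffic) + 4  [with Latency=-5, Traffic=-2]  = 2
Jitter = -Latency - Drops - 2  [with Latency=-5, Drops=2]  = 1
Goodput = min(Queue, Jitter) + 1  [with Queue=-15, Jitter=1]  = -14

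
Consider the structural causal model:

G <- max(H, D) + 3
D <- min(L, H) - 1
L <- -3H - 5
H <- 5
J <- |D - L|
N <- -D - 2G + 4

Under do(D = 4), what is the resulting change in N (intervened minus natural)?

-25

The intervention breaks the incoming arrows to D: D <- min(L, H) - 1 no longer applies, and D = 4.
G = max(H, D) + 3  [with H=5, D=4]  = 8
N = -D - 2G + 4  [with D=4, G=8]  = -16
Without intervention: L = -3H - 5  [with H=5]  = -20; D = min(L, H) - 1  [with L=-20, H=5]  = -21; G = max(H, D) + 3  [with H=5, D=-21]  = 8; N = -D - 2G + 4  [with D=-21, G=8]  = 9.
Change = -16 − 9 = -25.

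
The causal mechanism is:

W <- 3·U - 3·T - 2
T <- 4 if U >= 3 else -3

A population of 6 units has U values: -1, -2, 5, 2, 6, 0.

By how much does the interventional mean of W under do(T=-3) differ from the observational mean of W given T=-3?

do(T=-3) breaks T's dependence on U. With T=-3 fixed, W across the units is 4, 1, 22, 13, 25, 7, mean 12.
E[W|T=-3] averages over only the 4 units with T=-3 (U = -1, -2, 2, 0): W = 4, 1, 13, 7, mean 6.25.
Difference = 12 − 6.25 = 5.75.

5.75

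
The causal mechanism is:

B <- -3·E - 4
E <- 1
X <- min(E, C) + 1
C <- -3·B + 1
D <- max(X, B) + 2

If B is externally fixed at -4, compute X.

Under do(B=-4), the mechanism B <- -3·E - 4 is discarded; B is fixed at -4.
C = -3·B + 1  [with B=-4]  = 13
X = min(E, C) + 1  [with E=1, C=13]  = 2

2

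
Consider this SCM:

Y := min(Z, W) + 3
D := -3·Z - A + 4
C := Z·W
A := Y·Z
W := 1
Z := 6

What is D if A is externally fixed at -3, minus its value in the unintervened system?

Intervening sets A = -3 and removes its equation (A := Y·Z).
D = -3·Z - A + 4  [with Z=6, A=-3]  = -11
Without intervention: Y = min(Z, W) + 3  [with Z=6, W=1]  = 4; A = Y·Z  [with Y=4, Z=6]  = 24; D = -3·Z - A + 4  [with Z=6, A=24]  = -38.
Change = -11 − (-38) = 27.

27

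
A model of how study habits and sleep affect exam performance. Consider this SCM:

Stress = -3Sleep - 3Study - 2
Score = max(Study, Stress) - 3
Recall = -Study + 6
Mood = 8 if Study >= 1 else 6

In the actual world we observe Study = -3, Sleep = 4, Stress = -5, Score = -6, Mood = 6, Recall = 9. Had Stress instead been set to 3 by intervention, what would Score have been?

The intervention breaks the incoming arrows to Stress: Stress = -3Sleep - 3Study - 2 no longer applies, and Stress = 3.
Score = max(Study, Stress) - 3  [with Study=-3, Stress=3]  = 0

0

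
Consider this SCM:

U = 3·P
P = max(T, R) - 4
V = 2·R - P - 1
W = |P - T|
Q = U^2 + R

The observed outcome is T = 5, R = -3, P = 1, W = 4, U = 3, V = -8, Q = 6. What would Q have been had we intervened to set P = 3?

78

The intervention breaks the incoming arrows to P: P = max(T, R) - 4 no longer applies, and P = 3.
U = 3·P  [with P=3]  = 9
Q = U^2 + R  [with U=9, R=-3]  = 78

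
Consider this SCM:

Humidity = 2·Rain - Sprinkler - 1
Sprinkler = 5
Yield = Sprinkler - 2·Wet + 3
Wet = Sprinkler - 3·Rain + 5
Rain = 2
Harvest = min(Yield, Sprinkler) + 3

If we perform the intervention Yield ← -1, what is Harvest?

The intervention breaks the incoming arrows to Yield: Yield = Sprinkler - 2·Wet + 3 no longer applies, and Yield = -1.
Harvest = min(Yield, Sprinkler) + 3  [with Yield=-1, Sprinkler=5]  = 2

2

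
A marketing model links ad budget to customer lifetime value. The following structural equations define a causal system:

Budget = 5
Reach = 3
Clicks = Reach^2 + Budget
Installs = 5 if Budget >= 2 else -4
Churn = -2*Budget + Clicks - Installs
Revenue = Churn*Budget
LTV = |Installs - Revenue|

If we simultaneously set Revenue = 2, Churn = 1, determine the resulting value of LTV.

Setting Revenue = 2, Churn = 1 by intervention discards those variables' equations.
Installs = 5 if Budget >= 2 else -4  [with Budget=5]  = 5
LTV = |Installs - Revenue|  [with Installs=5, Revenue=2]  = 3

3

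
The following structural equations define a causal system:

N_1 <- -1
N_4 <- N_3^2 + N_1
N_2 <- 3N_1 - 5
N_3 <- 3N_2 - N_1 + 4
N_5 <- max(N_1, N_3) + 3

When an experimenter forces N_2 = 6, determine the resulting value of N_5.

26

do(N_2=6) replaces the equation N_2 <- 3N_1 - 5 with the constant N_2 = 6.
N_3 = 3N_2 - N_1 + 4  [with N_2=6, N_1=-1]  = 23
N_5 = max(N_1, N_3) + 3  [with N_1=-1, N_3=23]  = 26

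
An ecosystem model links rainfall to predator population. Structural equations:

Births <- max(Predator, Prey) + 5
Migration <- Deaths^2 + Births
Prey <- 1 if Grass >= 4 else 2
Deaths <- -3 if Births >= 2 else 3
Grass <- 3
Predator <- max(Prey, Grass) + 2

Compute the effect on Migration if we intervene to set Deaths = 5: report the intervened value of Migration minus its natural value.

16

The intervention breaks the incoming arrows to Deaths: Deaths <- -3 if Births >= 2 else 3 no longer applies, and Deaths = 5.
Prey = 1 if Grass >= 4 else 2  [with Grass=3]  = 2
Predator = max(Prey, Grass) + 2  [with Prey=2, Grass=3]  = 5
Births = max(Predator, Prey) + 5  [with Predator=5, Prey=2]  = 10
Migration = Deaths^2 + Births  [with Deaths=5, Births=10]  = 35
Without intervention: Prey = 1 if Grass >= 4 else 2  [with Grass=3]  = 2; Predator = max(Prey, Grass) + 2  [with Prey=2, Grass=3]  = 5; Births = max(Predator, Prey) + 5  [with Predator=5, Prey=2]  = 10; Deaths = -3 if Births >= 2 else 3  [with Births=10]  = -3; Migration = Deaths^2 + Births  [with Deaths=-3, Births=10]  = 19.
Change = 35 − 19 = 16.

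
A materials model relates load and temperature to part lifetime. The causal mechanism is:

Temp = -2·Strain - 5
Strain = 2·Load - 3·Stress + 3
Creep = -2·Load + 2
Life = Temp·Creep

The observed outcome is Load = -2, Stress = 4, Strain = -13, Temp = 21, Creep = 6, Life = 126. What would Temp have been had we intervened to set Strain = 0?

-5

The intervention breaks the incoming arrows to Strain: Strain = 2·Load - 3·Stress + 3 no longer applies, and Strain = 0.
Temp = -2·Strain - 5  [with Strain=0]  = -5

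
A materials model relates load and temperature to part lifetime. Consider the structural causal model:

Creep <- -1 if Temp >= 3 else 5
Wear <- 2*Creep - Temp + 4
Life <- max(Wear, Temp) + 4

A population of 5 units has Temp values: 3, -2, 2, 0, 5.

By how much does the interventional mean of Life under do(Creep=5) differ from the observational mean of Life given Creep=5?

-1.6

Every unit gets Creep=5 under the intervention. Life values become 15, 20, 16, 18, 13; E[Life|do(Creep=5)] = 16.4.
E[Life|Creep=5] averages over only the 3 units with Creep=5 (Temp = -2, 2, 0): Life = 20, 16, 18, mean 18.
Difference = 16.4 − 18 = -1.6.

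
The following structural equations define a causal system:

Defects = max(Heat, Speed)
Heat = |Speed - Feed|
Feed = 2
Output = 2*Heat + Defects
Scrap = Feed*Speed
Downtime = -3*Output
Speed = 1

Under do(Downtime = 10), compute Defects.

Under do(Downtime=10), the mechanism Downtime = -3*Output is discarded; Downtime is fixed at 10.
Since Defects is not a descendant of the intervened variable, it is unaffected.
Heat = |Speed - Feed|  [with Speed=1, Feed=2]  = 1
Defects = max(Heat, Speed)  [with Heat=1, Speed=1]  = 1

1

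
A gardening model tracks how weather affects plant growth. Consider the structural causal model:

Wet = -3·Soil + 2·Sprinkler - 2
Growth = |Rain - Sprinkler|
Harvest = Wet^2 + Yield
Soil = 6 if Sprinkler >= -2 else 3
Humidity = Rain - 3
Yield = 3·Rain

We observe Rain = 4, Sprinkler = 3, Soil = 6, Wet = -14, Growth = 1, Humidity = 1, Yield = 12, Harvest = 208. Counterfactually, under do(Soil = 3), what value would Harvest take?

37

The intervention breaks the incoming arrows to Soil: Soil = 6 if Sprinkler >= -2 else 3 no longer applies, and Soil = 3.
Wet = -3·Soil + 2·Sprinkler - 2  [with Soil=3, Sprinkler=3]  = -5
Yield = 3·Rain  [with Rain=4]  = 12
Harvest = Wet^2 + Yield  [with Wet=-5, Yield=12]  = 37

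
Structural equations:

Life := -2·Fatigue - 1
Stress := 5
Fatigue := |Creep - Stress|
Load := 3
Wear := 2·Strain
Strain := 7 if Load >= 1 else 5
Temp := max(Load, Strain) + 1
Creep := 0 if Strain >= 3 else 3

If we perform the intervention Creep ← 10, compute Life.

-11

do(Creep=10) replaces the equation Creep := 0 if Strain >= 3 else 3 with the constant Creep = 10.
Fatigue = |Creep - Stress|  [with Creep=10, Stress=5]  = 5
Life = -2·Fatigue - 1  [with Fatigue=5]  = -11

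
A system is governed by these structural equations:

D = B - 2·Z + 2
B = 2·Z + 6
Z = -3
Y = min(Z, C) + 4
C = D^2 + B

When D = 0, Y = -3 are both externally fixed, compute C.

0

The joint intervention fixes D = 0, Y = -3, removing each variable's own equation.
B = 2·Z + 6  [with Z=-3]  = 0
C = D^2 + B  [with D=0, B=0]  = 0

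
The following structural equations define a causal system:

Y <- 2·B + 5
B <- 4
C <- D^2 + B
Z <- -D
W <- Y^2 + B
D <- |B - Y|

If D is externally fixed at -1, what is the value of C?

The intervention breaks the incoming arrows to D: D <- |B - Y| no longer applies, and D = -1.
C = D^2 + B  [with D=-1, B=4]  = 5

5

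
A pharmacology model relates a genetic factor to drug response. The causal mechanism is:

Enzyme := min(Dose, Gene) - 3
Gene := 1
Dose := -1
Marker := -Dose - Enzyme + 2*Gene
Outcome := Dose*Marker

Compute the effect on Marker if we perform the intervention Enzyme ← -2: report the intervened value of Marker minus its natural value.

The intervention breaks the incoming arrows to Enzyme: Enzyme := min(Dose, Gene) - 3 no longer applies, and Enzyme = -2.
Marker = -Dose - Enzyme + 2*Gene  [with Dose=-1, Enzyme=-2, Gene=1]  = 5
Without intervention: Enzyme = min(Dose, Gene) - 3  [with Dose=-1, Gene=1]  = -4; Marker = -Dose - Enzyme + 2*Gene  [with Dose=-1, Enzyme=-4, Gene=1]  = 7.
Change = 5 − 7 = -2.

-2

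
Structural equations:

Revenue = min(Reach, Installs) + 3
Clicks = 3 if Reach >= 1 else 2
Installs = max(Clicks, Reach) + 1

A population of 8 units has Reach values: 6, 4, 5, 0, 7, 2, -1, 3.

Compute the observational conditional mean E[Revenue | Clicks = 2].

2.5

Observing Clicks=2 restricts to units where Clicks's equation naturally yields 2: Reach ∈ {0, -1}. In that subpopulation Revenue = 3, 2, mean 2.5.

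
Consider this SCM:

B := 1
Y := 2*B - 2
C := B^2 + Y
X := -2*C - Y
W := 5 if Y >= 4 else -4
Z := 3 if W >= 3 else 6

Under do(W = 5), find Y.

Under do(W=5), the mechanism W := 5 if Y >= 4 else -4 is discarded; W is fixed at 5.
No directed path runs from W to Y, so Y keeps its natural value.
Y = 2*B - 2  [with B=1]  = 0

0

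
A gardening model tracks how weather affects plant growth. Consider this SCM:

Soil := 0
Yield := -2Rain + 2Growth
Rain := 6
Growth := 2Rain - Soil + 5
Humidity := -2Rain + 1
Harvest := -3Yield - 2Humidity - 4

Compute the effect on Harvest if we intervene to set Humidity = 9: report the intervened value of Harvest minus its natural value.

Under do(Humidity=9), the mechanism Humidity := -2Rain + 1 is discarded; Humidity is fixed at 9.
Growth = 2Rain - Soil + 5  [with Rain=6, Soil=0]  = 17
Yield = -2Rain + 2Growth  [with Rain=6, Growth=17]  = 22
Harvest = -3Yield - 2Humidity - 4  [with Yield=22, Humidity=9]  = -88
Without intervention: Growth = 2Rain - Soil + 5  [with Rain=6, Soil=0]  = 17; Humidity = -2Rain + 1  [with Rain=6]  = -11; Yield = -2Rain + 2Growth  [with Rain=6, Growth=17]  = 22; Harvest = -3Yield - 2Humidity - 4  [with Yield=22, Humidity=-11]  = -48.
Change = -88 − (-48) = -40.

-40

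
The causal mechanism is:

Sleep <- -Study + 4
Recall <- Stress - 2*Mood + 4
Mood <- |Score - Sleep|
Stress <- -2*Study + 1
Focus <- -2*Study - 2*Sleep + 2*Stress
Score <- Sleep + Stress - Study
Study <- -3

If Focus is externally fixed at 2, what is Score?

Intervening sets Focus = 2 and removes its equation (Focus <- -2*Study - 2*Sleep + 2*Stress).
No directed path runs from Focus to Score, so Score keeps its natural value.
Sleep = -Study + 4  [with Study=-3]  = 7
Stress = -2*Study + 1  [with Study=-3]  = 7
Score = Sleep + Stress - Study  [with Sleep=7, Stress=7, Study=-3]  = 17

17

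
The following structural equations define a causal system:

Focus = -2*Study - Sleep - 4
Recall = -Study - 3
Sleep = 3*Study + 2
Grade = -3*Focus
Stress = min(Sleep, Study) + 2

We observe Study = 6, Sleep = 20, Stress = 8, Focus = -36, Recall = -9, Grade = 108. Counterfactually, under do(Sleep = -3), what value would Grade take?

Under do(Sleep=-3), the mechanism Sleep = 3*Study + 2 is discarded; Sleep is fixed at -3.
Focus = -2*Study - Sleep - 4  [with Study=6, Sleep=-3]  = -13
Grade = -3*Focus  [with Focus=-13]  = 39

39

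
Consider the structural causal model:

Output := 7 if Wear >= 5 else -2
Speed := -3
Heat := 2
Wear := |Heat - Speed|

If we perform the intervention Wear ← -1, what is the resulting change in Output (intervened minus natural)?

-9

The intervention breaks the incoming arrows to Wear: Wear := |Heat - Speed| no longer applies, and Wear = -1.
Output = 7 if Wear >= 5 else -2  [with Wear=-1]  = -2
Without intervention: Wear = |Heat - Speed|  [with Heat=2, Speed=-3]  = 5; Output = 7 if Wear >= 5 else -2  [with Wear=5]  = 7.
Change = -2 − 7 = -9.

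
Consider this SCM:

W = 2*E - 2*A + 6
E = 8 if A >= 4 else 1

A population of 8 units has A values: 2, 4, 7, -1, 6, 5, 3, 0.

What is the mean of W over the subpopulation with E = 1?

E[W|E=1] averages over only the 4 units with E=1 (A = 2, -1, 3, 0): W = 4, 10, 2, 8, mean 6.

6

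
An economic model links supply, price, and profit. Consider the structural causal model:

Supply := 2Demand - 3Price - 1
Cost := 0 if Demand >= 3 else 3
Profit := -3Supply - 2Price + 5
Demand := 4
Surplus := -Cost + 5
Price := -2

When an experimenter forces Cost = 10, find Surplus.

Under do(Cost=10), the mechanism Cost := 0 if Demand >= 3 else 3 is discarded; Cost is fixed at 10.
Surplus = -Cost + 5  [with Cost=10]  = -5

-5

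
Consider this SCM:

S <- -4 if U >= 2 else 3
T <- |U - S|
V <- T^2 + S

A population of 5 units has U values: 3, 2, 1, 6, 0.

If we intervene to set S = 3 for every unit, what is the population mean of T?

1.8

The intervention sets S=3 in all 5 units regardless of U. Recomputing T per unit gives 0, 1, 2, 3, 3; average 1.8.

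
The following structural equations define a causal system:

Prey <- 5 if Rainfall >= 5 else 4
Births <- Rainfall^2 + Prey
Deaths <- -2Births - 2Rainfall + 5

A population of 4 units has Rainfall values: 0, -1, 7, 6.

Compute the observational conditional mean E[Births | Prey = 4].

E[Births|Prey=4] averages over only the 2 units with Prey=4 (Rainfall = 0, -1): Births = 4, 5, mean 4.5.

4.5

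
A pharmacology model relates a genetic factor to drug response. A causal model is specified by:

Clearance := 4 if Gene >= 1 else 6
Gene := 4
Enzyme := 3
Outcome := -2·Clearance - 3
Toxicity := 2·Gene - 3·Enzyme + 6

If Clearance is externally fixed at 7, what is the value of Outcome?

Intervening sets Clearance = 7 and removes its equation (Clearance := 4 if Gene >= 1 else 6).
Outcome = -2·Clearance - 3  [with Clearance=7]  = -17

-17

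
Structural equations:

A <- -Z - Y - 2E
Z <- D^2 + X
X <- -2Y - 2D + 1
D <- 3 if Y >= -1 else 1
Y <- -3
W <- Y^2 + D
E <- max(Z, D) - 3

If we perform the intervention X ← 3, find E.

1

do(X=3) replaces the equation X <- -2Y - 2D + 1 with the constant X = 3.
D = 3 if Y >= -1 else 1  [with Y=-3]  = 1
Z = D^2 + X  [with D=1, X=3]  = 4
E = max(Z, D) - 3  [with Z=4, D=1]  = 1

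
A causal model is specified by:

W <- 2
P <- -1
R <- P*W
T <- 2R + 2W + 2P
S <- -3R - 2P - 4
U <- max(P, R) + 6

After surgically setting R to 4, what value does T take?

10

The intervention breaks the incoming arrows to R: R <- P*W no longer applies, and R = 4.
T = 2R + 2W + 2P  [with R=4, W=2, P=-1]  = 10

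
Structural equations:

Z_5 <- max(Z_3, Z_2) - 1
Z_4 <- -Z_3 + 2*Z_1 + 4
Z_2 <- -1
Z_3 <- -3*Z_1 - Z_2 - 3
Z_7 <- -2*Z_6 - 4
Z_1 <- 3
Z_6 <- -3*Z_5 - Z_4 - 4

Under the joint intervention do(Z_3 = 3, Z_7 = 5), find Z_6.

-17

Under do(Z_3 = 3, Z_7 = 5), each intervened variable's structural equation is replaced by its fixed value.
Z_4 = -Z_3 + 2*Z_1 + 4  [with Z_3=3, Z_1=3]  = 7
Z_5 = max(Z_3, Z_2) - 1  [with Z_3=3, Z_2=-1]  = 2
Z_6 = -3*Z_5 - Z_4 - 4  [with Z_5=2, Z_4=7]  = -17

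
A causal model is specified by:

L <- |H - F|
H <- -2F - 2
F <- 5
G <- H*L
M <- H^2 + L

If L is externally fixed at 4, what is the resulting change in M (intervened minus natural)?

The intervention breaks the incoming arrows to L: L <- |H - F| no longer applies, and L = 4.
H = -2F - 2  [with F=5]  = -12
M = H^2 + L  [with H=-12, L=4]  = 148
Without intervention: H = -2F - 2  [with F=5]  = -12; L = |H - F|  [with H=-12, F=5]  = 17; M = H^2 + L  [with H=-12, L=17]  = 161.
Change = 148 − 161 = -13.

-13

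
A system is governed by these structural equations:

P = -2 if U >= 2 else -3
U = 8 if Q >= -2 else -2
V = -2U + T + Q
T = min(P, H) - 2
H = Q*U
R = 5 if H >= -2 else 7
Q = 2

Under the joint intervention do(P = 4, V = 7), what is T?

Under do(P = 4, V = 7), each intervened variable's structural equation is replaced by its fixed value.
U = 8 if Q >= -2 else -2  [with Q=2]  = 8
H = Q*U  [with Q=2, U=8]  = 16
T = min(P, H) - 2  [with P=4, H=16]  = 2

2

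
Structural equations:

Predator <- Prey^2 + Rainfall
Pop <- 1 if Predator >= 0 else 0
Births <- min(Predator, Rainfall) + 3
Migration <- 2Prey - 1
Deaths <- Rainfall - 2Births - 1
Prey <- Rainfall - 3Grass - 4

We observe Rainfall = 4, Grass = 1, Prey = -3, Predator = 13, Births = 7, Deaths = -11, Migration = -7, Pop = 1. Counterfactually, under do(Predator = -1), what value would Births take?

2

Intervening sets Predator = -1 and removes its equation (Predator <- Prey^2 + Rainfall).
Births = min(Predator, Rainfall) + 3  [with Predator=-1, Rainfall=4]  = 2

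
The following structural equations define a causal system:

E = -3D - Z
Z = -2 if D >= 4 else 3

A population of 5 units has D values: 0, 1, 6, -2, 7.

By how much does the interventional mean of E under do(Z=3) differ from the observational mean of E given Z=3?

do(Z=3) breaks Z's dependence on D. With Z=3 fixed, E across the units is -3, -6, -21, 3, -24, mean -10.2.
Conditioning on Z=3 selects the 3 unit(s) with D ∈ {0, 1, -2}. Their E values: -3, -6, 3. Mean = -2.
Difference = -10.2 − (-2) = -8.2.

-8.2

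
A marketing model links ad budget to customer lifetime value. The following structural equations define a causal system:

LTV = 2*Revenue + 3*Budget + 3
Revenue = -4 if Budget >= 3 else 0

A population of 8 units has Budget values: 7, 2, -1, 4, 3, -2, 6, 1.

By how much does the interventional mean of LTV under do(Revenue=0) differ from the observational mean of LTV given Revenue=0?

Every unit gets Revenue=0 under the intervention. LTV values become 24, 9, 0, 15, 12, -3, 21, 6; E[LTV|do(Revenue=0)] = 10.5.
Conditioning on Revenue=0 selects the 4 unit(s) with Budget ∈ {2, -1, -2, 1}. Their LTV values: 9, 0, -3, 6. Mean = 3.
Difference = 10.5 − 3 = 7.5.

7.5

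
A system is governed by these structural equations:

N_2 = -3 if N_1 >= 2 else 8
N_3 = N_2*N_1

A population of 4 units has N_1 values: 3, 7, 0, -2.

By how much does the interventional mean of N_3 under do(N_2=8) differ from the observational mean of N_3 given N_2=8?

24

The intervention sets N_2=8 in all 4 units regardless of N_1. Recomputing N_3 per unit gives 24, 56, 0, -16; average 16.
E[N_3|N_2=8] averages over only the 2 units with N_2=8 (N_1 = 0, -2): N_3 = 0, -16, mean -8.
Difference = 16 − (-8) = 24.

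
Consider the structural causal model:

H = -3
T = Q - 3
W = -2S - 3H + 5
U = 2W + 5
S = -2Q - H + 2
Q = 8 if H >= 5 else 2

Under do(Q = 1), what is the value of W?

do(Q=1) replaces the equation Q = 8 if H >= 5 else 2 with the constant Q = 1.
S = -2Q - H + 2  [with Q=1, H=-3]  = 3
W = -2S - 3H + 5  [with S=3, H=-3]  = 8

8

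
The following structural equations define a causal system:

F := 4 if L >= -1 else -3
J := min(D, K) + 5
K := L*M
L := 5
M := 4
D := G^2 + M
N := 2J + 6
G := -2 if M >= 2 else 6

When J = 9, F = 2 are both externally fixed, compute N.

The joint intervention fixes J = 9, F = 2, removing each variable's own equation.
N = 2J + 6  [with J=9]  = 24

24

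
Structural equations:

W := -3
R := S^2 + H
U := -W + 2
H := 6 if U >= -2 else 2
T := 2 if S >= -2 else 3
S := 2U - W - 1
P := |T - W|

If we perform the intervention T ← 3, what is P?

6

The intervention breaks the incoming arrows to T: T := 2 if S >= -2 else 3 no longer applies, and T = 3.
P = |T - W|  [with T=3, W=-3]  = 6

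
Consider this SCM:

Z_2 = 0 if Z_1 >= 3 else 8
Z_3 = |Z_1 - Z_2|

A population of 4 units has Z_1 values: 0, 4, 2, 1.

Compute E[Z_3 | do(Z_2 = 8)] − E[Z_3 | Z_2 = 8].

-0.75

Under do(Z_2=8), Z_2's equation is replaced by Z_2=8 for every unit. Per-unit Z_3: 8, 4, 6, 7. Mean = 6.25.
Observing Z_2=8 restricts to units where Z_2's equation naturally yields 8: Z_1 ∈ {0, 2, 1}. In that subpopulation Z_3 = 8, 6, 7, mean 7.
Difference = 6.25 − 7 = -0.75.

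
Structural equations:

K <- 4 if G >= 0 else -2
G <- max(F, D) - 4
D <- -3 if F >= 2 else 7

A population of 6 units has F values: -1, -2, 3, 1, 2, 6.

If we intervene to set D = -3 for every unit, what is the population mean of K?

-1

The intervention sets D=-3 in all 6 units regardless of F. Recomputing K per unit gives -2, -2, -2, -2, -2, 4; average -1.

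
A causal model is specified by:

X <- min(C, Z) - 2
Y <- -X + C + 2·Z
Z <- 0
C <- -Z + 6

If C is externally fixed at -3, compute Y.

Under do(C=-3), the mechanism C <- -Z + 6 is discarded; C is fixed at -3.
X = min(C, Z) - 2  [with C=-3, Z=0]  = -5
Y = -X + C + 2·Z  [with X=-5, C=-3, Z=0]  = 2

2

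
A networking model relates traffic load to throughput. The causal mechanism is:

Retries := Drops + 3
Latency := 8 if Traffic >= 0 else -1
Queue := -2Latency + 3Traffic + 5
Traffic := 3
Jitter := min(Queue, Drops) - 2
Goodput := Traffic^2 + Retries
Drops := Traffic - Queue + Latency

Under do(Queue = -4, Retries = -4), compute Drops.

The joint intervention fixes Queue = -4, Retries = -4, removing each variable's own equation.
Latency = 8 if Traffic >= 0 else -1  [with Traffic=3]  = 8
Drops = Traffic - Queue + Latency  [with Traffic=3, Queue=-4, Latency=8]  = 15

15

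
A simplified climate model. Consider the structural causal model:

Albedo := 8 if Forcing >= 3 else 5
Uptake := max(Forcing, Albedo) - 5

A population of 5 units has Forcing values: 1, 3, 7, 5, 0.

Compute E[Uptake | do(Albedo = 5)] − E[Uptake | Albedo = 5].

0.4

Every unit gets Albedo=5 under the intervention. Uptake values become 0, 0, 2, 0, 0; E[Uptake|do(Albedo=5)] = 0.4.
E[Uptake|Albedo=5] averages over only the 2 units with Albedo=5 (Forcing = 1, 0): Uptake = 0, 0, mean 0.
Difference = 0.4 − 0 = 0.4.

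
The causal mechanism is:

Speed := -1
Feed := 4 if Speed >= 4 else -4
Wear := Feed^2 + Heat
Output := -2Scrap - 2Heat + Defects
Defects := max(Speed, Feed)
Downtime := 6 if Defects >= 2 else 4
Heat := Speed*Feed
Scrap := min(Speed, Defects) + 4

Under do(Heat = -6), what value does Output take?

The intervention breaks the incoming arrows to Heat: Heat := Speed*Feed no longer applies, and Heat = -6.
Feed = 4 if Speed >= 4 else -4  [with Speed=-1]  = -4
Defects = max(Speed, Feed)  [with Speed=-1, Feed=-4]  = -1
Scrap = min(Speed, Defects) + 4  [with Speed=-1, Defects=-1]  = 3
Output = -2Scrap - 2Heat + Defects  [with Scrap=3, Heat=-6, Defects=-1]  = 5

5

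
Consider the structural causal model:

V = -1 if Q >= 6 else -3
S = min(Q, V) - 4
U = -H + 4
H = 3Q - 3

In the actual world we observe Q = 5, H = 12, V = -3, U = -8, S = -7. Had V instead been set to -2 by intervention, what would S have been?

do(V=-2) replaces the equation V = -1 if Q >= 6 else -3 with the constant V = -2.
S = min(Q, V) - 4  [with Q=5, V=-2]  = -6

-6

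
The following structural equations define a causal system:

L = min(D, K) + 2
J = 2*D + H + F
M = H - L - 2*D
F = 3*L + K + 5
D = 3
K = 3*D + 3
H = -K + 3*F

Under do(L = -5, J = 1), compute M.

Under do(L = -5, J = 1), each intervened variable's structural equation is replaced by its fixed value.
K = 3*D + 3  [with D=3]  = 12
F = 3*L + K + 5  [with L=-5, K=12]  = 2
H = -K + 3*F  [with K=12, F=2]  = -6
M = H - L - 2*D  [with H=-6, L=-5, D=3]  = -7

-7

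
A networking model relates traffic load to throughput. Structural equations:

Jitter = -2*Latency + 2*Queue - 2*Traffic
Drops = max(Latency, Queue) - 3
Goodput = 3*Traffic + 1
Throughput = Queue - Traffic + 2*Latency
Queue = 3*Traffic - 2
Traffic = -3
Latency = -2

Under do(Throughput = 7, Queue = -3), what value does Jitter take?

4

Under do(Throughput = 7, Queue = -3), each intervened variable's structural equation is replaced by its fixed value.
Jitter = -2*Latency + 2*Queue - 2*Traffic  [with Latency=-2, Queue=-3, Traffic=-3]  = 4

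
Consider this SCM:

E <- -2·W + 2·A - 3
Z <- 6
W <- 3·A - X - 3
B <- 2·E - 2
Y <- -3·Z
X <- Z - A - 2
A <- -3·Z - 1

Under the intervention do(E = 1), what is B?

The intervention breaks the incoming arrows to E: E <- -2·W + 2·A - 3 no longer applies, and E = 1.
B = 2·E - 2  [with E=1]  = 0

0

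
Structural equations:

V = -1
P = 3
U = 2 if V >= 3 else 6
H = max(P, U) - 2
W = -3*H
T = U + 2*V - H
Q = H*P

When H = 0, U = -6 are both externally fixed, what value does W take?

0

The joint intervention fixes H = 0, U = -6, removing each variable's own equation.
W = -3*H  [with H=0]  = 0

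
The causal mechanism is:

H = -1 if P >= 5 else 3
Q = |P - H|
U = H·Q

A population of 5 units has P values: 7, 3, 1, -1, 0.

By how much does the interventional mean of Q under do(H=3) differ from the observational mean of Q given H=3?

0.35

Under do(H=3), H's equation is replaced by H=3 for every unit. Per-unit Q: 4, 0, 2, 4, 3. Mean = 2.6.
Conditioning on H=3 selects the 4 unit(s) with P ∈ {3, 1, -1, 0}. Their Q values: 0, 2, 4, 3. Mean = 2.25.
Difference = 2.6 − 2.25 = 0.35.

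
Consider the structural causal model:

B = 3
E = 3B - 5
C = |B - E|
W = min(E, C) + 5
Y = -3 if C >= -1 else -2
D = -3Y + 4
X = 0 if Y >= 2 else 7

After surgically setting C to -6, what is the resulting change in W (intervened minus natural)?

The intervention breaks the incoming arrows to C: C = |B - E| no longer applies, and C = -6.
E = 3B - 5  [with B=3]  = 4
W = min(E, C) + 5  [with E=4, C=-6]  = -1
Without intervention: E = 3B - 5  [with B=3]  = 4; C = |B - E|  [with B=3, E=4]  = 1; W = min(E, C) + 5  [with E=4, C=1]  = 6.
Change = -1 − 6 = -7.

-7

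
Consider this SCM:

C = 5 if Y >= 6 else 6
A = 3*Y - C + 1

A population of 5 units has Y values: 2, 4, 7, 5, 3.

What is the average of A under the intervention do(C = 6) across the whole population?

Under do(C=6), C's equation is replaced by C=6 for every unit. Per-unit A: 1, 7, 16, 10, 4. Mean = 7.6.

7.6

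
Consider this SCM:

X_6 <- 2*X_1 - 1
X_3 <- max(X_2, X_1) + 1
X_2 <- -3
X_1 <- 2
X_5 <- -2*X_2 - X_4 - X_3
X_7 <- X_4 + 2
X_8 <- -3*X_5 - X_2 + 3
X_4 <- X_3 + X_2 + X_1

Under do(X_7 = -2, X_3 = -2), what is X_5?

11

Under do(X_7 = -2, X_3 = -2), each intervened variable's structural equation is replaced by its fixed value.
X_4 = X_3 + X_2 + X_1  [with X_3=-2, X_2=-3, X_1=2]  = -3
X_5 = -2*X_2 - X_4 - X_3  [with X_2=-3, X_4=-3, X_3=-2]  = 11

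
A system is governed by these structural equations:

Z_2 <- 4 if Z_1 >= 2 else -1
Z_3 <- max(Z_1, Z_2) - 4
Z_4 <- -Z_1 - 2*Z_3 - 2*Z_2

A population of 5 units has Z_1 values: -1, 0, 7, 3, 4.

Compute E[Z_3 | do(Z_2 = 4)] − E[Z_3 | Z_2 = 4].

Under do(Z_2=4), Z_2's equation is replaced by Z_2=4 for every unit. Per-unit Z_3: 0, 0, 3, 0, 0. Mean = 0.6.
Observing Z_2=4 restricts to units where Z_2's equation naturally yields 4: Z_1 ∈ {7, 3, 4}. In that subpopulation Z_3 = 3, 0, 0, mean 1.
Difference = 0.6 − 1 = -0.4.

-0.4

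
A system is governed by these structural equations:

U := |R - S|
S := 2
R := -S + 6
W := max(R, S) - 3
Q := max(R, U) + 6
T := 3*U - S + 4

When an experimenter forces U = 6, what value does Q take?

12

The intervention breaks the incoming arrows to U: U := |R - S| no longer applies, and U = 6.
R = -S + 6  [with S=2]  = 4
Q = max(R, U) + 6  [with R=4, U=6]  = 12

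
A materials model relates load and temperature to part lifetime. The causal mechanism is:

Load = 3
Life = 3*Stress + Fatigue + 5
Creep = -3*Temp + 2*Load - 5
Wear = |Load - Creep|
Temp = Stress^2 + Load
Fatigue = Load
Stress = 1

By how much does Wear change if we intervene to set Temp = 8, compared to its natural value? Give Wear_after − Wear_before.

do(Temp=8) replaces the equation Temp = Stress^2 + Load with the constant Temp = 8.
Creep = -3*Temp + 2*Load - 5  [with Temp=8, Load=3]  = -23
Wear = |Load - Creep|  [with Load=3, Creep=-23]  = 26
Without intervention: Temp = Stress^2 + Load  [with Stress=1, Load=3]  = 4; Creep = -3*Temp + 2*Load - 5  [with Temp=4, Load=3]  = -11; Wear = |Load - Creep|  [with Load=3, Creep=-11]  = 14.
Change = 26 − 14 = 12.

12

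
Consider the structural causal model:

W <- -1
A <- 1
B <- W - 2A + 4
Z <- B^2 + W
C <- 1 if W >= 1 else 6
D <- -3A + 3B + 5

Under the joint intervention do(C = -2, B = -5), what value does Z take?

Under do(C = -2, B = -5), each intervened variable's structural equation is replaced by its fixed value.
Z = B^2 + W  [with B=-5, W=-1]  = 24

24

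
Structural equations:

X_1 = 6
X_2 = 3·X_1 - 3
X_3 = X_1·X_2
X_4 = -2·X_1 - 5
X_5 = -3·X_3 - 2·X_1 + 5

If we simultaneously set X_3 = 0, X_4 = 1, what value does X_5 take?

Setting X_3 = 0, X_4 = 1 by intervention discards those variables' equations.
X_5 = -3·X_3 - 2·X_1 + 5  [with X_3=0, X_1=6]  = -7

-7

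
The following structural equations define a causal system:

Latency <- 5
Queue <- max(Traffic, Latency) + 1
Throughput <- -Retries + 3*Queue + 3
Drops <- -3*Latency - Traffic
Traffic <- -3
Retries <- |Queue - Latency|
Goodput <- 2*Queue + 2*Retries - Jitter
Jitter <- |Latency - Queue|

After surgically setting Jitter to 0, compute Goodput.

Intervening sets Jitter = 0 and removes its equation (Jitter <- |Latency - Queue|).
Queue = max(Traffic, Latency) + 1  [with Traffic=-3, Latency=5]  = 6
Retries = |Queue - Latency|  [with Queue=6, Latency=5]  = 1
Goodput = 2*Queue + 2*Retries - Jitter  [with Queue=6, Retries=1, Jitter=0]  = 14

14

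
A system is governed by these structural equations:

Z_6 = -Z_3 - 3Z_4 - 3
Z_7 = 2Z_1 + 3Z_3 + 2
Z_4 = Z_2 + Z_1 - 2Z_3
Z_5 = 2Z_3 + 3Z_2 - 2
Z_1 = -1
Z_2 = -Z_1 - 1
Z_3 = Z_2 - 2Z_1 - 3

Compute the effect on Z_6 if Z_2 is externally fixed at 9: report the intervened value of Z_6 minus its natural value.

Under do(Z_2=9), the mechanism Z_2 = -Z_1 - 1 is discarded; Z_2 is fixed at 9.
Z_3 = Z_2 - 2Z_1 - 3  [with Z_2=9, Z_1=-1]  = 8
Z_4 = Z_2 + Z_1 - 2Z_3  [with Z_2=9, Z_1=-1, Z_3=8]  = -8
Z_6 = -Z_3 - 3Z_4 - 3  [with Z_3=8, Z_4=-8]  = 13
Without intervention: Z_2 = -Z_1 - 1  [with Z_1=-1]  = 0; Z_3 = Z_2 - 2Z_1 - 3  [with Z_2=0, Z_1=-1]  = -1; Z_4 = Z_2 + Z_1 - 2Z_3  [with Z_2=0, Z_1=-1, Z_3=-1]  = 1; Z_6 = -Z_3 - 3Z_4 - 3  [with Z_3=-1, Z_4=1]  = -5.
Change = 13 − (-5) = 18.

18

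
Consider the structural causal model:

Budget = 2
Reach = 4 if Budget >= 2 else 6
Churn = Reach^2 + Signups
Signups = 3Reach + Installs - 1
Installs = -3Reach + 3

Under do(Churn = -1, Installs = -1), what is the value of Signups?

10

Under do(Churn = -1, Installs = -1), each intervened variable's structural equation is replaced by its fixed value.
Reach = 4 if Budget >= 2 else 6  [with Budget=2]  = 4
Signups = 3Reach + Installs - 1  [with Reach=4, Installs=-1]  = 10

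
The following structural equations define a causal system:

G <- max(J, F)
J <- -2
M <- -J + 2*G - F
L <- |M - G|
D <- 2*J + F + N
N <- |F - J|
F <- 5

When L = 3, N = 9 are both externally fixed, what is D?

Setting L = 3, N = 9 by intervention discards those variables' equations.
D = 2*J + F + N  [with J=-2, F=5, N=9]  = 10

10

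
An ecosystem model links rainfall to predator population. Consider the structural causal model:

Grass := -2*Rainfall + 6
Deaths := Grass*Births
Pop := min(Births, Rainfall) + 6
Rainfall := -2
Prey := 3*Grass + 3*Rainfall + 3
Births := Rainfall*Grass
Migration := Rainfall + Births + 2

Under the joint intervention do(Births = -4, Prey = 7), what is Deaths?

-40

The joint intervention fixes Births = -4, Prey = 7, removing each variable's own equation.
Grass = -2*Rainfall + 6  [with Rainfall=-2]  = 10
Deaths = Grass*Births  [with Grass=10, Births=-4]  = -40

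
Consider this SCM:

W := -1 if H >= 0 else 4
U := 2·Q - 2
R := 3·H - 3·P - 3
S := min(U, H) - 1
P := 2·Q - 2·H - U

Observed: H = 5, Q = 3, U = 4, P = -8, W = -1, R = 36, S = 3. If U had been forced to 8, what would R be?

48

The intervention breaks the incoming arrows to U: U := 2·Q - 2 no longer applies, and U = 8.
P = 2·Q - 2·H - U  [with Q=3, H=5, U=8]  = -12
R = 3·H - 3·P - 3  [with H=5, P=-12]  = 48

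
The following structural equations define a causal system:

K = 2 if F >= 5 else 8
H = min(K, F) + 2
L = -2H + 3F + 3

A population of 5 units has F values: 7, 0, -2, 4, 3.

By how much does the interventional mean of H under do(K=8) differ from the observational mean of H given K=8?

do(K=8) breaks K's dependence on F. With K=8 fixed, H across the units is 9, 2, 0, 6, 5, mean 4.4.
Conditioning on K=8 selects the 4 unit(s) with F ∈ {0, -2, 4, 3}. Their H values: 2, 0, 6, 5. Mean = 3.25.
Difference = 4.4 − 3.25 = 1.15.

1.15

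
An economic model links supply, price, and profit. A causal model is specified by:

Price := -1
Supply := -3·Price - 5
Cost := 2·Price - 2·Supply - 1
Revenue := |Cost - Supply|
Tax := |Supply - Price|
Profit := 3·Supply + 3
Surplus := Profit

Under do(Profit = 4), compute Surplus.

Intervening sets Profit = 4 and removes its equation (Profit := 3·Supply + 3).
Surplus = Profit  [with Profit=4]  = 4

4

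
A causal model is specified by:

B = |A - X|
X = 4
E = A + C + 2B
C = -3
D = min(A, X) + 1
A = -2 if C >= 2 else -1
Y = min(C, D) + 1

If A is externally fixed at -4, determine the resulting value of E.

The intervention breaks the incoming arrows to A: A = -2 if C >= 2 else -1 no longer applies, and A = -4.
B = |A - X|  [with A=-4, X=4]  = 8
E = A + C + 2B  [with A=-4, C=-3, B=8]  = 9

9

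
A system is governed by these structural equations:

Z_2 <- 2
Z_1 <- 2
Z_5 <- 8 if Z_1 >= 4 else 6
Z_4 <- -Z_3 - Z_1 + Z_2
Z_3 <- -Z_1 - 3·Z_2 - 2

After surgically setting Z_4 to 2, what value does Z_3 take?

Under do(Z_4=2), the mechanism Z_4 <- -Z_3 - Z_1 + Z_2 is discarded; Z_4 is fixed at 2.
Since Z_3 is not a descendant of the intervened variable, it is unaffected.
Z_3 = -Z_1 - 3·Z_2 - 2  [with Z_1=2, Z_2=2]  = -10

-10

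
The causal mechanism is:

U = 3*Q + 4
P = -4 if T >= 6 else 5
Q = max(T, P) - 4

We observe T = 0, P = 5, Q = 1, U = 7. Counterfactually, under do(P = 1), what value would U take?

Under do(P=1), the mechanism P = -4 if T >= 6 else 5 is discarded; P is fixed at 1.
Q = max(T, P) - 4  [with T=0, P=1]  = -3
U = 3*Q + 4  [with Q=-3]  = -5

-5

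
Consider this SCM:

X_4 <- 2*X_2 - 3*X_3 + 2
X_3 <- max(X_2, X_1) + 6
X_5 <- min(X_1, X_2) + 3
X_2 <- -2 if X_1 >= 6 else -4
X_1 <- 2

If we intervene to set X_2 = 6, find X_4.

-22

Under do(X_2=6), the mechanism X_2 <- -2 if X_1 >= 6 else -4 is discarded; X_2 is fixed at 6.
X_3 = max(X_2, X_1) + 6  [with X_2=6, X_1=2]  = 12
X_4 = 2*X_2 - 3*X_3 + 2  [with X_2=6, X_3=12]  = -22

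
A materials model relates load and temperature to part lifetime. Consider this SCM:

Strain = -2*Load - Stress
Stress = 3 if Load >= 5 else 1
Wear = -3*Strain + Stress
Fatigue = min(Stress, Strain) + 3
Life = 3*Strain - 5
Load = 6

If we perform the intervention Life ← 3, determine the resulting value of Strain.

-15

do(Life=3) replaces the equation Life = 3*Strain - 5 with the constant Life = 3.
Strain is not downstream of the intervention, so its value is determined by the original equations.
Stress = 3 if Load >= 5 else 1  [with Load=6]  = 3
Strain = -2*Load - Stress  [with Load=6, Stress=3]  = -15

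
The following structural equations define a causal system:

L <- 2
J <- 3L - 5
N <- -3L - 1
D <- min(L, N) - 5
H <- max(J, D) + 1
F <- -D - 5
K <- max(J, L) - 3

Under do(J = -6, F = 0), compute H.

Setting J = -6, F = 0 by intervention discards those variables' equations.
N = -3L - 1  [with L=2]  = -7
D = min(L, N) - 5  [with L=2, N=-7]  = -12
H = max(J, D) + 1  [with J=-6, D=-12]  = -5

-5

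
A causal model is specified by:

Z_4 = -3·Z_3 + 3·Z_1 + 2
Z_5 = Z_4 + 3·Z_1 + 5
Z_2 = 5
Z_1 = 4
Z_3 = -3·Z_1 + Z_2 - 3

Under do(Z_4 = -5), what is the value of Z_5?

Intervening sets Z_4 = -5 and removes its equation (Z_4 = -3·Z_3 + 3·Z_1 + 2).
Z_5 = Z_4 + 3·Z_1 + 5  [with Z_4=-5, Z_1=4]  = 12

12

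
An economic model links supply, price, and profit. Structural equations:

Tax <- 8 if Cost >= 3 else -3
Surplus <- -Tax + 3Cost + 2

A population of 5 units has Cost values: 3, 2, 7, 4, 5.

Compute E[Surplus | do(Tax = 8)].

Every unit gets Tax=8 under the intervention. Surplus values become 3, 0, 15, 6, 9; E[Surplus|do(Tax=8)] = 6.6.

6.6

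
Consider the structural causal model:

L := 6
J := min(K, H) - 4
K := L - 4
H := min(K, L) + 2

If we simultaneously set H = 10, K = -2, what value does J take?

The joint intervention fixes H = 10, K = -2, removing each variable's own equation.
J = min(K, H) - 4  [with K=-2, H=10]  = -6

-6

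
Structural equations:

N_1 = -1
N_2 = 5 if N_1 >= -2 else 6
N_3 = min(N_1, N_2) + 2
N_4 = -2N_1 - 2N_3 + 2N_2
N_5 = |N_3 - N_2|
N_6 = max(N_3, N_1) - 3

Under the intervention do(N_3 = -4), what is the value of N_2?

5

Under do(N_3=-4), the mechanism N_3 = min(N_1, N_2) + 2 is discarded; N_3 is fixed at -4.
Since N_2 is not a descendant of the intervened variable, it is unaffected.
N_2 = 5 if N_1 >= -2 else 6  [with N_1=-1]  = 5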